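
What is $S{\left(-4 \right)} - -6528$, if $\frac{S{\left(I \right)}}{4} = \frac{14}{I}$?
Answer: $6514$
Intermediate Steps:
$S{\left(I \right)} = \frac{56}{I}$ ($S{\left(I \right)} = 4 \frac{14}{I} = \frac{56}{I}$)
$S{\left(-4 \right)} - -6528 = \frac{56}{-4} - -6528 = 56 \left(- \frac{1}{4}\right) + 6528 = -14 + 6528 = 6514$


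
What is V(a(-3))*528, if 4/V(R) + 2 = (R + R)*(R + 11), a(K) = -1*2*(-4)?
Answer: 1056/151 ≈ 6.9934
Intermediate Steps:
a(K) = 8 (a(K) = -2*(-4) = 8)
V(R) = 4/(-2 + 2*R*(11 + R)) (V(R) = 4/(-2 + (R + R)*(R + 11)) = 4/(-2 + (2*R)*(11 + R)) = 4/(-2 + 2*R*(11 + R)))
V(a(-3))*528 = (2/(-1 + 8² + 11*8))*528 = (2/(-1 + 64 + 88))*528 = (2/151)*528 = 1056/151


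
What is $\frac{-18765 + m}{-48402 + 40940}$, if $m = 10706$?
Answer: $\frac{8059}{7462} \approx 1.08$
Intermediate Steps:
$\frac{-18765 + m}{-48402 + 40940} = \frac{-18765 + 10706}{-48402 + 40940} = - \frac{8059}{-7462} = \left(-8059\right) \left(- \frac{1}{7462}\right) = \frac{8059}{7462}$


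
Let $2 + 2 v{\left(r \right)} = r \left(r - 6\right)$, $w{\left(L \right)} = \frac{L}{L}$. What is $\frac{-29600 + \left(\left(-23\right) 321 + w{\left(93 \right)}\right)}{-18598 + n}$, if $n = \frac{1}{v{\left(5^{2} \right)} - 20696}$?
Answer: $\frac{756633229}{380505782} \approx 1.9885$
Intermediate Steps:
$w{\left(L \right)} = 1$
$v{\left(r \right)} = -1 + \frac{r \left(-6 + r\right)}{2}$ ($v{\left(r \right)} = -1 + \frac{r \left(r - 6\right)}{2} = -1 + \frac{r \left(-6 + r\right)}{2}$)
$n = - \frac{2}{40919}$ ($n = \frac{1}{\left(-1 + \frac{\left(5^{2}\right)^{2}}{2} - 3 \cdot 5^{2}\right) - 20696} = \frac{1}{\left(-1 + \frac{25^{2}}{2} - 75\right) - 20696} = \frac{1}{\left(-1 + \frac{1}{2} \cdot 625 - 75\right) - 20696} = \frac{1}{\left(-1 + \frac{625}{2} - 75\right) - 20696} = \frac{1}{\frac{473}{2} - 20696} = \frac{1}{- \frac{40919}{2}} = - \frac{2}{40919} \approx -4.8877 \cdot 10^{-5}$)
$\frac{-29600 + \left(\left(-23\right) 321 + w{\left(93 \right)}\right)}{-18598 + n} = \frac{-29600 + \left(\left(-23\right) 321 + 1\right)}{-18598 - \frac{2}{40919}} = \frac{-29600 + \left(-7383 + 1\right)}{- \frac{761011564}{40919}} = \left(-29600 - 7382\right) \left(- \frac{40919}{761011564}\right) = \left(-36982\right) \left(- \frac{40919}{761011564}\right) = \frac{756633229}{380505782}$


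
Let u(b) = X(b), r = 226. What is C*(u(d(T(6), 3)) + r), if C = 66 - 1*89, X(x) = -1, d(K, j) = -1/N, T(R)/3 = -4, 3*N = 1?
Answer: -5175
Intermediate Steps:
N = 1/3 (N = (1/3)*1 = 1/3 ≈ 0.33333)
T(R) = -12 (T(R) = 3*(-4) = -12)
d(K, j) = -3 (d(K, j) = -1/1/3 = -1*3 = -3)
u(b) = -1
C = -23 (C = 66 - 89 = -23)
C*(u(d(T(6), 3)) + r) = -23*(-1 + 226) = -23*225 = -5175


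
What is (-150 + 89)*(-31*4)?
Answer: 7564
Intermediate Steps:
(-150 + 89)*(-31*4) = -61*(-124) = 7564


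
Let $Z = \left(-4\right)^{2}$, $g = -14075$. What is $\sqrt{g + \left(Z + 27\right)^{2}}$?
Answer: $i \sqrt{12226} \approx 110.57 i$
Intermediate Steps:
$Z = 16$
$\sqrt{g + \left(Z + 27\right)^{2}} = \sqrt{-14075 + \left(16 + 27\right)^{2}} = \sqrt{-14075 + 43^{2}} = \sqrt{-14075 + 1849} = \sqrt{-12226} = i \sqrt{12226}$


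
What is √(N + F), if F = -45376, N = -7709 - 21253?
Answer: I*√74338 ≈ 272.65*I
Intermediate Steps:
N = -28962
√(N + F) = √(-28962 - 45376) = √(-74338) = I*√74338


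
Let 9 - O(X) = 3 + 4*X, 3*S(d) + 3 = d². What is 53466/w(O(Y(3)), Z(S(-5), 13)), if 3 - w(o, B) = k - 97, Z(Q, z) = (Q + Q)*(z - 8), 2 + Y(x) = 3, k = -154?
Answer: 26733/127 ≈ 210.50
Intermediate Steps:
S(d) = -1 + d²/3
Y(x) = 1 (Y(x) = -2 + 3 = 1)
O(X) = 6 - 4*X (O(X) = 9 - (3 + 4*X) = 9 + (-3 - 4*X) = 6 - 4*X)
Z(Q, z) = 2*Q*(-8 + z) (Z(Q, z) = (2*Q)*(-8 + z) = 2*Q*(-8 + z))
w(o, B) = 254 (w(o, B) = 3 - (-154 - 97) = 3 - 1*(-251) = 3 + 251 = 254)
53466/w(O(Y(3)), Z(S(-5), 13)) = 53466/254 = 53466*(1/254) = 26733/127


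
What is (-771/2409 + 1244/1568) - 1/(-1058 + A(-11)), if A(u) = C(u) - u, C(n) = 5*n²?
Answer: 33083957/69565496 ≈ 0.47558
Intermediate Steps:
A(u) = -u + 5*u² (A(u) = 5*u² - u = -u + 5*u²)
(-771/2409 + 1244/1568) - 1/(-1058 + A(-11)) = (-771/2409 + 1244/1568) - 1/(-1058 - 11*(-1 + 5*(-11))) = (-771*1/2409 + 1244*(1/1568)) - 1/(-1058 - 11*(-1 - 55)) = (-257/803 + 311/392) - 1/(-1058 - 11*(-56)) = 148989/314776 - 1/(-1058 + 616) = 148989/314776 - 1/(-442) = 148989/314776 - 1*(-1/442) = 148989/314776 + 1/442 = 33083957/69565496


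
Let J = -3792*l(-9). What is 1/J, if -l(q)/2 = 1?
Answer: 1/7584 ≈ 0.00013186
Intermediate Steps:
l(q) = -2 (l(q) = -2*1 = -2)
J = 7584 (J = -3792*(-2) = 7584)
1/J = 1/7584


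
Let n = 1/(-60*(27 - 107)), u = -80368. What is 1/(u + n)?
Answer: -4800/385766399 ≈ -1.2443e-5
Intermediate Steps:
n = 1/4800 (n = 1/(-60*(-80)) = 1/4800 ≈ 0.00020833)
1/(u + n) = 1/(-80368 + 1/4800) = 1/(-385766399/4800) = -4800/385766399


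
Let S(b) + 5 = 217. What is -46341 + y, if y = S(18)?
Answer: -46129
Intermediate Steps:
S(b) = 212 (S(b) = -5 + 217 = 212)
y = 212
-46341 + y = -46341 + 212 = -46129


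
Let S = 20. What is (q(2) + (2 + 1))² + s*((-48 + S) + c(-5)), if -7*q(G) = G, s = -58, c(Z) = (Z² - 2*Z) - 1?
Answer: -16691/49 ≈ -340.63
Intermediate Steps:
c(Z) = -1 + Z² - 2*Z
q(G) = -G/7
(q(2) + (2 + 1))² + s*((-48 + S) + c(-5)) = (-⅐*2 + (2 + 1))² - 58*((-48 + 20) + (-1 + (-5)² - 2*(-5))) = (-2/7 + 3)² - 58*(-28 + (-1 + 25 + 10)) = (19/7)² - 58*(-28 + 34) = 361/49 - 58*6 = 361/49 - 348 = -16691/49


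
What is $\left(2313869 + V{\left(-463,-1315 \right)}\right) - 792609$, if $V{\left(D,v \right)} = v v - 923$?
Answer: $3249562$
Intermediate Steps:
$V{\left(D,v \right)} = -923 + v^{2}$ ($V{\left(D,v \right)} = v^{2} - 923 = -923 + v^{2}$)
$\left(2313869 + V{\left(-463,-1315 \right)}\right) - 792609 = \left(2313869 - \left(923 - \left(-1315\right)^{2}\right)\right) - 792609 = \left(2313869 + \left(-923 + 1729225\right)\right) - 792609 = \left(2313869 + 1728302\right) - 792609 = 4042171 - 792609 = 3249562$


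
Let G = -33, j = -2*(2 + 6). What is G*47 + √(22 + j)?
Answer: -1551 + √6 ≈ -1548.6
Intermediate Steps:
j = -16 (j = -2*8 = -16)
G*47 + √(22 + j) = -33*47 + √(22 - 16) = -1551 + √6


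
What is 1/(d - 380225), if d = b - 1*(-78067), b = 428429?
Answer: 1/126271 ≈ 7.9195e-6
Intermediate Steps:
d = 506496 (d = 428429 - 1*(-78067) = 428429 + 78067 = 506496)
1/(d - 380225) = 1/(506496 - 380225) = 1/126271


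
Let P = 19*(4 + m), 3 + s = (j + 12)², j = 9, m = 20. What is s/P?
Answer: 73/76 ≈ 0.96053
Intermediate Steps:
s = 438 (s = -3 + (9 + 12)² = -3 + 21² = -3 + 441 = 438)
P = 456 (P = 19*(4 + 20) = 19*24 = 456)
s/P = 438/456 = 438*(1/456) = 73/76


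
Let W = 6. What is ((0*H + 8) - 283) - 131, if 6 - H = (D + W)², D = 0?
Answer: -406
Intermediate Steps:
H = -30 (H = 6 - (0 + 6)² = 6 - 1*6² = 6 - 1*36 = 6 - 36 = -30)
((0*H + 8) - 283) - 131 = ((0*(-30) + 8) - 283) - 131 = ((0 + 8) - 283) - 131 = (8 - 283) - 131 = -275 - 131 = -406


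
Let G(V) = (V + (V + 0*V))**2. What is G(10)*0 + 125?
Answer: 125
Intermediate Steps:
G(V) = 4*V**2 (G(V) = (V + (V + 0))**2 = (V + V)**2 = (2*V)**2 = 4*V**2)
G(10)*0 + 125 = (4*10**2)*0 + 125 = (4*100)*0 + 125 = 400*0 + 125 = 0 + 125 = 125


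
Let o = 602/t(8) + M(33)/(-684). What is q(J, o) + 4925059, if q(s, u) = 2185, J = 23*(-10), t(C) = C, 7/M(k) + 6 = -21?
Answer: 4927244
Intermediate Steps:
M(k) = -7/27 (M(k) = 7/(-6 - 21) = 7/(-27) = 7*(-1/27) = -7/27)
J = -230
o = 347431/4617 (o = 602/8 - 7/27/(-684) = 602*(⅛) - 7/27*(-1/684) = 301/4 + 7/18468 = 347431/4617 ≈ 75.250)
q(J, o) + 4925059 = 2185 + 4925059 = 4927244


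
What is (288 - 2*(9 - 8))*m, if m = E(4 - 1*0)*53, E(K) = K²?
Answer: 242528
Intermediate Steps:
m = 848 (m = (4 - 1*0)²*53 = (4 + 0)²*53 = 4²*53 = 16*53 = 848)
(288 - 2*(9 - 8))*m = (288 - 2*(9 - 8))*848 = (288 - 2*1)*848 = (288 - 2)*848 = 286*848 = 242528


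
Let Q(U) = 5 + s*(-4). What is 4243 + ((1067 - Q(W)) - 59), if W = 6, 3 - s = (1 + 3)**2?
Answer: 5194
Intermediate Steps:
s = -13 (s = 3 - (1 + 3)**2 = 3 - 1*4**2 = 3 - 1*16 = 3 - 16 = -13)
Q(U) = 57 (Q(U) = 5 - 13*(-4) = 5 + 52 = 57)
4243 + ((1067 - Q(W)) - 59) = 4243 + ((1067 - 1*57) - 59) = 4243 + ((1067 - 57) - 59) = 4243 + (1010 - 59) = 4243 + 951 = 5194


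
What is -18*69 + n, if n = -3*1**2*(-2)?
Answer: -1236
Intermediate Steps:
n = 6 (n = -3*1*(-2) = -3*(-2) = 6)
-18*69 + n = -18*69 + 6 = -1242 + 6 = -1236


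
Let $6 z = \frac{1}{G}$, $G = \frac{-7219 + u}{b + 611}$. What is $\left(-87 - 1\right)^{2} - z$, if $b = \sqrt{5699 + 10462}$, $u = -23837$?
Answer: $\frac{1442986595}{186336} + \frac{\sqrt{16161}}{186336} \approx 7744.0$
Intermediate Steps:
$b = \sqrt{16161} \approx 127.13$
$G = - \frac{31056}{611 + \sqrt{16161}}$ ($G = \frac{-7219 - 23837}{\sqrt{16161} + 611} = - \frac{31056}{611 + \sqrt{16161}} \approx -42.074$)
$z = \frac{1}{6 \left(- \frac{2371902}{44645} + \frac{3882 \sqrt{16161}}{44645}\right)} \approx -0.0039613$
$\left(-87 - 1\right)^{2} - z = \left(-87 - 1\right)^{2} - \left(- \frac{611}{186336} - \frac{\sqrt{16161}}{186336}\right) = \left(-88\right)^{2} + \left(\frac{611}{186336} + \frac{\sqrt{16161}}{186336}\right) = 7744 + \left(\frac{611}{186336} + \frac{\sqrt{16161}}{186336}\right) = \frac{1442986595}{186336} + \frac{\sqrt{16161}}{186336}$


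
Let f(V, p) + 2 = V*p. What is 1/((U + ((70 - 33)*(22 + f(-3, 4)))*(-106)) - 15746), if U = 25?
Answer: -1/47097 ≈ -2.1233e-5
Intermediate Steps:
f(V, p) = -2 + V*p
1/((U + ((70 - 33)*(22 + f(-3, 4)))*(-106)) - 15746) = 1/((25 + ((70 - 33)*(22 + (-2 - 3*4)))*(-106)) - 15746) = 1/((25 + (37*(22 + (-2 - 12)))*(-106)) - 15746) = 1/((25 + (37*(22 - 14))*(-106)) - 15746) = 1/((25 + (37*8)*(-106)) - 15746) = 1/((25 + 296*(-106)) - 15746) = 1/((25 - 31376) - 15746) = 1/(-31351 - 15746) = 1/(-47097) = -1/47097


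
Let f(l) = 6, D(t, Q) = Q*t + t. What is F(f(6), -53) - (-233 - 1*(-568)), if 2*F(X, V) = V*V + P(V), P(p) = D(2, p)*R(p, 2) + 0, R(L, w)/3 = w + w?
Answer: 891/2 ≈ 445.50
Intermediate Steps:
D(t, Q) = t + Q*t
R(L, w) = 6*w (R(L, w) = 3*(w + w) = 3*(2*w) = 6*w)
P(p) = 24 + 24*p (P(p) = (2*(1 + p))*(6*2) + 0 = (2 + 2*p)*12 + 0 = (24 + 24*p) + 0 = 24 + 24*p)
F(X, V) = 12 + V²/2 + 12*V (F(X, V) = (V*V + (24 + 24*V))/2 = (V² + (24 + 24*V))/2 = (24 + V² + 24*V)/2 = 12 + V²/2 + 12*V)
F(f(6), -53) - (-233 - 1*(-568)) = (12 + (½)*(-53)² + 12*(-53)) - (-233 - 1*(-568)) = (12 + (½)*2809 - 636) - (-233 + 568) = (12 + 2809/2 - 636) - 1*335 = 1561/2 - 335 = 891/2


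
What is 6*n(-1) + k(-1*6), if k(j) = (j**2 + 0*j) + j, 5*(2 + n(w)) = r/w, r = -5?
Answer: 24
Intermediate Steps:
n(w) = -2 - 1/w (n(w) = -2 + (-5/w)/5 = -2 - 1/w)
k(j) = j + j**2 (k(j) = (j**2 + 0) + j = j**2 + j = j + j**2)
6*n(-1) + k(-1*6) = 6*(-2 - 1/(-1)) + (-1*6)*(1 - 1*6) = 6*(-2 - 1*(-1)) - 6*(1 - 6) = 6*(-2 + 1) - 6*(-5) = 6*(-1) + 30 = -6 + 30 = 24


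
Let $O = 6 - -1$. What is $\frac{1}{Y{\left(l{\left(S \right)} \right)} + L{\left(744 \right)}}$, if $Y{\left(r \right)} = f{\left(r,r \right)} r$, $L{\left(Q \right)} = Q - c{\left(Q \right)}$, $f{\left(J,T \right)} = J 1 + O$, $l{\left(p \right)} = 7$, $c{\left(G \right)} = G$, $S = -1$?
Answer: $\frac{1}{98} \approx 0.010204$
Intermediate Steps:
$O = 7$ ($O = 6 + 1 = 7$)
$f{\left(J,T \right)} = 7 + J$ ($f{\left(J,T \right)} = J 1 + 7 = J + 7 = 7 + J$)
$L{\left(Q \right)} = 0$ ($L{\left(Q \right)} = Q - Q = 0$)
$Y{\left(r \right)} = r \left(7 + r\right)$ ($Y{\left(r \right)} = \left(7 + r\right) r = r \left(7 + r\right)$)
$\frac{1}{Y{\left(l{\left(S \right)} \right)} + L{\left(744 \right)}} = \frac{1}{7 \left(7 + 7\right) + 0} = \frac{1}{7 \cdot 14 + 0} = \frac{1}{98 + 0} = \frac{1}{98}$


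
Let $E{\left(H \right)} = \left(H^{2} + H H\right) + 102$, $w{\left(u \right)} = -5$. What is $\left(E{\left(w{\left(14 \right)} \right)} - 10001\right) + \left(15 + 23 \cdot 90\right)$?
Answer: $-7764$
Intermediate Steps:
$E{\left(H \right)} = 102 + 2 H^{2}$ ($E{\left(H \right)} = \left(H^{2} + H^{2}\right) + 102 = 2 H^{2} + 102 = 102 + 2 H^{2}$)
$\left(E{\left(w{\left(14 \right)} \right)} - 10001\right) + \left(15 + 23 \cdot 90\right) = \left(\left(102 + 2 \left(-5\right)^{2}\right) - 10001\right) + \left(15 + 23 \cdot 90\right) = \left(\left(102 + 2 \cdot 25\right) - 10001\right) + \left(15 + 2070\right) = \left(\left(102 + 50\right) - 10001\right) + 2085 = \left(152 - 10001\right) + 2085 = -9849 + 2085 = -7764$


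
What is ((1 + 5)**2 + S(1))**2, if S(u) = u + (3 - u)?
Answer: 1521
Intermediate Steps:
S(u) = 3
((1 + 5)**2 + S(1))**2 = ((1 + 5)**2 + 3)**2 = (6**2 + 3)**2 = (36 + 3)**2 = 39**2 = 1521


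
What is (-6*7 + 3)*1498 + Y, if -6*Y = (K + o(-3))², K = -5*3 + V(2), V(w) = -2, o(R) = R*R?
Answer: -175298/3 ≈ -58433.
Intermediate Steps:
o(R) = R²
K = -17 (K = -5*3 - 2 = -15 - 2 = -17)
Y = -32/3 (Y = -(-17 + (-3)²)²/6 = -(-17 + 9)²/6 = -⅙*(-8)² = -⅙*64 = -32/3 ≈ -10.667)
(-6*7 + 3)*1498 + Y = (-6*7 + 3)*1498 - 32/3 = (-42 + 3)*1498 - 32/3 = -39*1498 - 32/3 = -58422 - 32/3 = -175298/3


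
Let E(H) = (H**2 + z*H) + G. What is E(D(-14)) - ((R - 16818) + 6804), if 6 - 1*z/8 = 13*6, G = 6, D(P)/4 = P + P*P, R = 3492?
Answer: 117184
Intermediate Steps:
D(P) = 4*P + 4*P**2 (D(P) = 4*(P + P*P) = 4*(P + P**2) = 4*P + 4*P**2)
z = -576 (z = 48 - 104*6 = 48 - 8*78 = 48 - 624 = -576)
E(H) = 6 + H**2 - 576*H (E(H) = (H**2 - 576*H) + 6 = 6 + H**2 - 576*H)
E(D(-14)) - ((R - 16818) + 6804) = (6 + (4*(-14)*(1 - 14))**2 - 2304*(-14)*(1 - 14)) - ((3492 - 16818) + 6804) = (6 + (4*(-14)*(-13))**2 - 2304*(-14)*(-13)) - (-13326 + 6804) = (6 + 728**2 - 576*728) - 1*(-6522) = (6 + 529984 - 419328) + 6522 = 110662 + 6522 = 117184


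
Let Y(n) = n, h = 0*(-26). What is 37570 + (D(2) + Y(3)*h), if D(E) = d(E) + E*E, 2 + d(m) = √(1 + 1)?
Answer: 37572 + √2 ≈ 37573.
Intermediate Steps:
d(m) = -2 + √2 (d(m) = -2 + √(1 + 1) = -2 + √2)
h = 0
D(E) = -2 + √2 + E² (D(E) = (-2 + √2) + E*E = (-2 + √2) + E² = -2 + √2 + E²)
37570 + (D(2) + Y(3)*h) = 37570 + ((-2 + √2 + 2²) + 3*0) = 37570 + ((-2 + √2 + 4) + 0) = 37570 + ((2 + √2) + 0) = 37570 + (2 + √2) = 37572 + √2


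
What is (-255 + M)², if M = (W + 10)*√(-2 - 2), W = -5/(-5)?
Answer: 64541 - 11220*I ≈ 64541.0 - 11220.0*I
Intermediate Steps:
W = 1 (W = -5*(-⅕) = 1)
M = 22*I (M = (1 + 10)*√(-2 - 2) = 11*√(-4) = 11*(2*I) = 22*I ≈ 22.0*I)
(-255 + M)² = (-255 + 22*I)²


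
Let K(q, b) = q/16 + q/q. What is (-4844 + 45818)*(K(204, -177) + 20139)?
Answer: 1651477557/2 ≈ 8.2574e+8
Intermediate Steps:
K(q, b) = 1 + q/16 (K(q, b) = q*(1/16) + 1 = q/16 + 1 = 1 + q/16)
(-4844 + 45818)*(K(204, -177) + 20139) = (-4844 + 45818)*((1 + (1/16)*204) + 20139) = 40974*((1 + 51/4) + 20139) = 40974*(55/4 + 20139) = 40974*(80611/4) = 1651477557/2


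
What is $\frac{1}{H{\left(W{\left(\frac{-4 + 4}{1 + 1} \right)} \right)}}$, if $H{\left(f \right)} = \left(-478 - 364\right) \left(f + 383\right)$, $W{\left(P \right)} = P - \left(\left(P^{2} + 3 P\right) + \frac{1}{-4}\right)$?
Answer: $- \frac{2}{645393} \approx -3.0989 \cdot 10^{-6}$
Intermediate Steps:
$W{\left(P \right)} = \frac{1}{4} - P^{2} - 2 P$ ($W{\left(P \right)} = P - \left(\left(P^{2} + 3 P\right) - \frac{1}{4}\right) = P - \left(- \frac{1}{4} + P^{2} + 3 P\right) = \frac{1}{4} - P^{2} - 2 P$)
$H{\left(f \right)} = -322486 - 842 f$ ($H{\left(f \right)} = - 842 \left(383 + f\right) = -322486 - 842 f$)
$\frac{1}{H{\left(W{\left(\frac{-4 + 4}{1 + 1} \right)} \right)}} = \frac{1}{-322486 - 842 \left(\frac{1}{4} - \left(\frac{-4 + 4}{1 + 1}\right)^{2} - 2 \frac{-4 + 4}{1 + 1}\right)} = \frac{1}{-322486 - 842 \left(\frac{1}{4} - \left(\frac{0}{2}\right)^{2} - 2 \cdot \frac{0}{2}\right)} = \frac{1}{-322486 - 842 \left(\frac{1}{4} - \left(0 \cdot \frac{1}{2}\right)^{2} - 2 \cdot 0 \cdot \frac{1}{2}\right)} = \frac{1}{-322486 - 842 \left(\frac{1}{4} - 0^{2} - 0\right)} = \frac{1}{-322486 - 842 \left(\frac{1}{4} - 0 + 0\right)} = \frac{1}{-322486 - 842 \left(\frac{1}{4} + 0 + 0\right)} = \frac{1}{-322486 - \frac{421}{2}} = \frac{1}{- \frac{645393}{2}} = - \frac{2}{645393}$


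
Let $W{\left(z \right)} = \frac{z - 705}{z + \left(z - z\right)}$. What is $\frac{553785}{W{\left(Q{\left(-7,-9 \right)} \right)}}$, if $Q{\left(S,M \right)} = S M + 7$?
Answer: $- \frac{7752990}{127} \approx -61047.0$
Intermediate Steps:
$Q{\left(S,M \right)} = 7 + M S$ ($Q{\left(S,M \right)} = M S + 7 = 7 + M S$)
$W{\left(z \right)} = \frac{-705 + z}{z}$ ($W{\left(z \right)} = \frac{-705 + z}{z + 0} = \frac{-705 + z}{z}$)
$\frac{553785}{W{\left(Q{\left(-7,-9 \right)} \right)}} = \frac{553785}{\frac{1}{7 - -63} \left(-705 + \left(7 - -63\right)\right)} = \frac{553785}{\frac{1}{7 + 63} \left(-705 + \left(7 + 63\right)\right)} = \frac{553785}{\frac{1}{70} \left(-705 + 70\right)} = \frac{553785}{\frac{1}{70} \left(-635\right)} = \frac{553785}{- \frac{127}{14}} = 553785 \left(- \frac{14}{127}\right) = - \frac{7752990}{127}$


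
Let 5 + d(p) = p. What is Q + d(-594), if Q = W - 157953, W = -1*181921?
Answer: -340473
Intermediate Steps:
W = -181921
d(p) = -5 + p
Q = -339874 (Q = -181921 - 157953 = -339874)
Q + d(-594) = -339874 + (-5 - 594) = -339874 - 599 = -340473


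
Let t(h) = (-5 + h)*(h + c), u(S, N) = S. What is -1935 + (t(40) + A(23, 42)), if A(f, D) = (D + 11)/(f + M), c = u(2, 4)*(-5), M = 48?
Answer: -62782/71 ≈ -884.25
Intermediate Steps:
c = -10 (c = 2*(-5) = -10)
t(h) = (-10 + h)*(-5 + h) (t(h) = (-5 + h)*(h - 10) = (-5 + h)*(-10 + h) = (-10 + h)*(-5 + h))
A(f, D) = (11 + D)/(48 + f) (A(f, D) = (D + 11)/(f + 48) = (11 + D)/(48 + f))
-1935 + (t(40) + A(23, 42)) = -1935 + ((50 + 40² - 15*40) + (11 + 42)/(48 + 23)) = -1935 + ((50 + 1600 - 600) + 53/71) = -1935 + (1050 + (1/71)*53) = -1935 + (1050 + 53/71) = -1935 + 74603/71 = -62782/71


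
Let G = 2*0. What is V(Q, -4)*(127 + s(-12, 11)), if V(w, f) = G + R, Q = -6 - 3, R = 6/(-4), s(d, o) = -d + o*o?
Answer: -390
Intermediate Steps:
s(d, o) = o² - d (s(d, o) = -d + o² = o² - d)
R = -3/2 (R = 6*(-¼) = -3/2 ≈ -1.5000)
G = 0
Q = -9
V(w, f) = -3/2 (V(w, f) = 0 - 3/2 = -3/2)
V(Q, -4)*(127 + s(-12, 11)) = -3*(127 + (11² - 1*(-12)))/2 = -3*(127 + (121 + 12))/2 = -3*(127 + 133)/2 = -3/2*260 = -390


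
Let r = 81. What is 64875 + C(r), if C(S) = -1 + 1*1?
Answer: 64875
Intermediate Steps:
C(S) = 0 (C(S) = -1 + 1 = 0)
64875 + C(r) = 64875 + 0 = 64875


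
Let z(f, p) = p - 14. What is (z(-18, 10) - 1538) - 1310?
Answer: -2852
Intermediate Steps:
z(f, p) = -14 + p
(z(-18, 10) - 1538) - 1310 = ((-14 + 10) - 1538) - 1310 = (-4 - 1538) - 1310 = -1542 - 1310 = -2852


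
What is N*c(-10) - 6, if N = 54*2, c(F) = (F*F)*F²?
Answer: 1079994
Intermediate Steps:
c(F) = F⁴ (c(F) = F²*F² = F⁴)
N = 108
N*c(-10) - 6 = 108*(-10)⁴ - 6 = 108*10000 - 6 = 1080000 - 6 = 1079994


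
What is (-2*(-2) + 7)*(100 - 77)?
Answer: 253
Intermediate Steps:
(-2*(-2) + 7)*(100 - 77) = (4 + 7)*23 = 11*23 = 253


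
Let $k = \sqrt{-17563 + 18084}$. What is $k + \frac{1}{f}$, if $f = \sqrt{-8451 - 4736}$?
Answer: $\sqrt{521} - \frac{i \sqrt{13187}}{13187} \approx 22.825 - 0.0087082 i$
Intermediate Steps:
$k = \sqrt{521} \approx 22.825$
$f = i \sqrt{13187}$ ($f = \sqrt{-13187} = i \sqrt{13187} \approx 114.83 i$)
$k + \frac{1}{f} = \sqrt{521} + \frac{1}{i \sqrt{13187}} = \sqrt{521} - \frac{i \sqrt{13187}}{13187}$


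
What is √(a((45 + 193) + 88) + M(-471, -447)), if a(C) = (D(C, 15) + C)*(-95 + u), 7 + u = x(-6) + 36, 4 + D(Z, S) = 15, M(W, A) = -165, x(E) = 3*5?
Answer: 6*I*√482 ≈ 131.73*I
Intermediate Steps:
x(E) = 15
D(Z, S) = 11 (D(Z, S) = -4 + 15 = 11)
u = 44 (u = -7 + (15 + 36) = -7 + 51 = 44)
a(C) = -561 - 51*C (a(C) = (11 + C)*(-95 + 44) = (11 + C)*(-51) = -561 - 51*C)
√(a((45 + 193) + 88) + M(-471, -447)) = √((-561 - 51*((45 + 193) + 88)) - 165) = √((-561 - 51*(238 + 88)) - 165) = √((-561 - 51*326) - 165) = √((-561 - 16626) - 165) = √(-17187 - 165) = √(-17352) = 6*I*√482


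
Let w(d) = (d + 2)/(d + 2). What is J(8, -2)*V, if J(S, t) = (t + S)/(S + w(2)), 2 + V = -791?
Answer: -1586/3 ≈ -528.67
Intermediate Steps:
V = -793 (V = -2 - 791 = -793)
w(d) = 1 (w(d) = (2 + d)/(2 + d) = 1)
J(S, t) = (S + t)/(1 + S) (J(S, t) = (t + S)/(S + 1) = (S + t)/(1 + S))
J(8, -2)*V = ((8 - 2)/(1 + 8))*(-793) = (6/9)*(-793) = ((⅑)*6)*(-793) = (⅔)*(-793) = -1586/3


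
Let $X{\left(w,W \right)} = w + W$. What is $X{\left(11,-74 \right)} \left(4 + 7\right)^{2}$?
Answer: $-7623$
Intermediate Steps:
$X{\left(w,W \right)} = W + w$
$X{\left(11,-74 \right)} \left(4 + 7\right)^{2} = \left(-74 + 11\right) \left(4 + 7\right)^{2} = - 63 \cdot 11^{2} = \left(-63\right) 121 = -7623$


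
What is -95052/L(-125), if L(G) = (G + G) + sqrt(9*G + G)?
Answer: 31684/85 + 15842*I*sqrt(2)/425 ≈ 372.75 + 52.715*I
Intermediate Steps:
L(G) = 2*G + sqrt(10)*sqrt(G) (L(G) = 2*G + sqrt(10*G) = 2*G + sqrt(10)*sqrt(G))
-95052/L(-125) = -95052/(2*(-125) + sqrt(10)*sqrt(-125)) = -95052/(-250 + sqrt(10)*(5*I*sqrt(5))) = -95052/(-250 + 25*I*sqrt(2))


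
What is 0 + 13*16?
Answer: 208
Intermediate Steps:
0 + 13*16 = 0 + 208 = 208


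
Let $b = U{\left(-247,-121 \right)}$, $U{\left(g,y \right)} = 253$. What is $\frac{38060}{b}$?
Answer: $\frac{3460}{23} \approx 150.43$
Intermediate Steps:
$b = 253$
$\frac{38060}{b} = \frac{38060}{253} = 38060 \cdot \frac{1}{253} = \frac{3460}{23}$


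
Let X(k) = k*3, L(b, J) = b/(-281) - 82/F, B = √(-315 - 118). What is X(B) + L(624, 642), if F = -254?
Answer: -67727/35687 + 3*I*√433 ≈ -1.8978 + 62.426*I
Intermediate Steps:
B = I*√433 (B = √(-433) = I*√433 ≈ 20.809*I)
L(b, J) = 41/127 - b/281 (L(b, J) = b/(-281) - 82/(-254) = b*(-1/281) - 82*(-1/254) = -b/281 + 41/127 = 41/127 - b/281)
X(k) = 3*k
X(B) + L(624, 642) = 3*(I*√433) + (41/127 - 1/281*624) = 3*I*√433 + (41/127 - 624/281) = 3*I*√433 - 67727/35687 = -67727/35687 + 3*I*√433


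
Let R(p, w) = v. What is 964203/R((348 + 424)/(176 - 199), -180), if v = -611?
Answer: -964203/611 ≈ -1578.1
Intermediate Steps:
R(p, w) = -611
964203/R((348 + 424)/(176 - 199), -180) = 964203/(-611) = 964203*(-1/611) = -964203/611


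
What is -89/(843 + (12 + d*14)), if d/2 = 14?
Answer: -89/1247 ≈ -0.071371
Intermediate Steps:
d = 28 (d = 2*14 = 28)
-89/(843 + (12 + d*14)) = -89/(843 + (12 + 28*14)) = -89/(843 + (12 + 392)) = -89/(843 + 404) = -89/1247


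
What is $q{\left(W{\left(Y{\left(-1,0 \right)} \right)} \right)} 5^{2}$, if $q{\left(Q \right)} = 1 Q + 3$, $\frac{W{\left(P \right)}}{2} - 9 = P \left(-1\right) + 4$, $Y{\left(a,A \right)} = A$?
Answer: $725$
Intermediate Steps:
$W{\left(P \right)} = 26 - 2 P$ ($W{\left(P \right)} = 18 + 2 \left(P \left(-1\right) + 4\right) = 18 + 2 \left(- P + 4\right) = 18 + 2 \left(4 - P\right) = 18 - \left(-8 + 2 P\right) = 26 - 2 P$)
$q{\left(Q \right)} = 3 + Q$ ($q{\left(Q \right)} = Q + 3 = 3 + Q$)
$q{\left(W{\left(Y{\left(-1,0 \right)} \right)} \right)} 5^{2} = \left(3 + \left(26 - 0\right)\right) 5^{2} = \left(3 + \left(26 + 0\right)\right) 25 = \left(3 + 26\right) 25 = 29 \cdot 25 = 725$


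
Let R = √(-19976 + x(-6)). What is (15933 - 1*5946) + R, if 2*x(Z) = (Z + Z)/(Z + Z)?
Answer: 9987 + 3*I*√8878/2 ≈ 9987.0 + 141.33*I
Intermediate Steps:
x(Z) = ½ (x(Z) = ((Z + Z)/(Z + Z))/2 = ((2*Z)/((2*Z)))/2 = ((2*Z)*(1/(2*Z)))/2 = (½)*1 = ½)
R = 3*I*√8878/2 (R = √(-19976 + ½) = √(-39951/2) = 3*I*√8878/2 ≈ 141.33*I)
(15933 - 1*5946) + R = (15933 - 1*5946) + 3*I*√8878/2 = (15933 - 5946) + 3*I*√8878/2 = 9987 + 3*I*√8878/2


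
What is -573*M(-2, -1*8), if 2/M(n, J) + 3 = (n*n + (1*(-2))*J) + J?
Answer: -382/3 ≈ -127.33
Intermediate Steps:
M(n, J) = 2/(-3 + n**2 - J) (M(n, J) = 2/(-3 + ((n*n + (1*(-2))*J) + J)) = 2/(-3 + ((n**2 - 2*J) + J)) = 2/(-3 + (n**2 - J)) = 2/(-3 + n**2 - J))
-573*M(-2, -1*8) = -1146/(-3 + (-2)**2 - (-1)*8) = -1146/(-3 + 4 - 1*(-8)) = -1146/(-3 + 4 + 8) = -1146/9 = -573*2/9 = -382/3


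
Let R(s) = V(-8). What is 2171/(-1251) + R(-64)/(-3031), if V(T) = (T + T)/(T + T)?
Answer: -6581552/3791781 ≈ -1.7357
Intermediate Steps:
V(T) = 1 (V(T) = (2*T)/((2*T)) = (2*T)*(1/(2*T)) = 1)
R(s) = 1
2171/(-1251) + R(-64)/(-3031) = 2171/(-1251) + 1/(-3031) = 2171*(-1/1251) + 1*(-1/3031) = -2171/1251 - 1/3031 = -6581552/3791781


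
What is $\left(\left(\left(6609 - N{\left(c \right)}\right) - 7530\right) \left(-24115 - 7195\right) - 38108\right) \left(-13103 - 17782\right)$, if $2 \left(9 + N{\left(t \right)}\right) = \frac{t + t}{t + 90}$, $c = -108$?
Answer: $-886537617720$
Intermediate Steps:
$N{\left(t \right)} = -9 + \frac{t}{90 + t}$ ($N{\left(t \right)} = -9 + \frac{\left(t + t\right) \frac{1}{t + 90}}{2} = -9 + \frac{2 t \frac{1}{90 + t}}{2} = -9 + \frac{t}{90 + t}$)
$\left(\left(\left(6609 - N{\left(c \right)}\right) - 7530\right) \left(-24115 - 7195\right) - 38108\right) \left(-13103 - 17782\right) = \left(\left(\left(6609 - \frac{2 \left(-405 - -432\right)}{90 - 108}\right) - 7530\right) \left(-24115 - 7195\right) - 38108\right) \left(-13103 - 17782\right) = \left(\left(\left(6609 - \frac{2 \left(-405 + 432\right)}{-18}\right) - 7530\right) \left(-31310\right) - 38108\right) \left(-30885\right) = \left(\left(\left(6609 - 2 \left(- \frac{1}{18}\right) 27\right) - 7530\right) \left(-31310\right) - 38108\right) \left(-30885\right) = \left(\left(\left(6609 - -3\right) - 7530\right) \left(-31310\right) - 38108\right) \left(-30885\right) = \left(\left(\left(6609 + 3\right) - 7530\right) \left(-31310\right) - 38108\right) \left(-30885\right) = \left(\left(6612 - 7530\right) \left(-31310\right) - 38108\right) \left(-30885\right) = \left(\left(-918\right) \left(-31310\right) - 38108\right) \left(-30885\right) = \left(28742580 - 38108\right) \left(-30885\right) = 28704472 \left(-30885\right) = -886537617720$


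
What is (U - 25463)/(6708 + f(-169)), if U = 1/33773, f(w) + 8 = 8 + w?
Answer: -859961898/220841647 ≈ -3.8940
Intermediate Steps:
f(w) = w (f(w) = -8 + (8 + w) = w)
U = 1/33773 ≈ 2.9609e-5
(U - 25463)/(6708 + f(-169)) = (1/33773 - 25463)/(6708 - 169) = -859961898/33773/6539 = -859961898/33773*1/6539 = -859961898/220841647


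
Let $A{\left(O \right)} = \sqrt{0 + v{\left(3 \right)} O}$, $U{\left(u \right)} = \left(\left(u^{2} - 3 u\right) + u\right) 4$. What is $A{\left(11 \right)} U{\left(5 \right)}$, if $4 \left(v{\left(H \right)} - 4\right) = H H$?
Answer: $150 \sqrt{11} \approx 497.49$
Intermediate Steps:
$v{\left(H \right)} = 4 + \frac{H^{2}}{4}$ ($v{\left(H \right)} = 4 + \frac{H H}{4} = 4 + \frac{H^{2}}{4}$)
$U{\left(u \right)} = - 8 u + 4 u^{2}$ ($U{\left(u \right)} = \left(u^{2} - 2 u\right) 4 = - 8 u + 4 u^{2}$)
$A{\left(O \right)} = \frac{5 \sqrt{O}}{2}$ ($A{\left(O \right)} = \sqrt{0 + \left(4 + \frac{3^{2}}{4}\right) O} = \sqrt{0 + \left(4 + \frac{1}{4} \cdot 9\right) O} = \sqrt{0 + \left(4 + \frac{9}{4}\right) O} = \sqrt{0 + \frac{25 O}{4}} = \sqrt{\frac{25 O}{4}} = \frac{5 \sqrt{O}}{2}$)
$A{\left(11 \right)} U{\left(5 \right)} = \frac{5 \sqrt{11}}{2} \cdot 4 \cdot 5 \left(-2 + 5\right) = \frac{5 \sqrt{11}}{2} \cdot 4 \cdot 5 \cdot 3 = \frac{5 \sqrt{11}}{2} \cdot 60 = 150 \sqrt{11}$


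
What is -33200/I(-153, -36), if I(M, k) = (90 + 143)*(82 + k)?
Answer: -16600/5359 ≈ -3.0976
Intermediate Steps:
I(M, k) = 19106 + 233*k (I(M, k) = 233*(82 + k) = 19106 + 233*k)
-33200/I(-153, -36) = -33200/(19106 + 233*(-36)) = -33200/(19106 - 8388) = -33200/10718 = -33200*1/10718 = -16600/5359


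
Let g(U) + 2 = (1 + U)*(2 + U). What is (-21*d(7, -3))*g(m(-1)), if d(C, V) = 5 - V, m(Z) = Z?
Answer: 336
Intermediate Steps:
g(U) = -2 + (1 + U)*(2 + U)
(-21*d(7, -3))*g(m(-1)) = (-21*(5 - 1*(-3)))*(-(3 - 1)) = (-21*(5 + 3))*(-1*2) = -21*8*(-2) = -168*(-2) = 336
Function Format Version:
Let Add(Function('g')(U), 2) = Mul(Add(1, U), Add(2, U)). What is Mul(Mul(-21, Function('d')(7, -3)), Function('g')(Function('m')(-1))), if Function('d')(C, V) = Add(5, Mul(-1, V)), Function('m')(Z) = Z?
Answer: 336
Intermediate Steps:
Function('g')(U) = Add(-2, Mul(Add(1, U), Add(2, U)))
Mul(Mul(-21, Function('d')(7, -3)), Function('g')(Function('m')(-1))) = Mul(Mul(-21, Add(5, Mul(-1, -3))), Mul(-1, Add(3, -1))) = Mul(Mul(-21, Add(5, 3)), Mul(-1, 2)) = Mul(Mul(-21, 8), -2) = Mul(-168, -2) = 336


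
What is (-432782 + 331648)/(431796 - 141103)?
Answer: -101134/290693 ≈ -0.34791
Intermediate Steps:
(-432782 + 331648)/(431796 - 141103) = -101134/290693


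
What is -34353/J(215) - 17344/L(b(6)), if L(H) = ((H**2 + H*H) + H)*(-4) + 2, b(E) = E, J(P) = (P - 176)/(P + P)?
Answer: -763096414/2015 ≈ -3.7871e+5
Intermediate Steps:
J(P) = (-176 + P)/(2*P) (J(P) = (-176 + P)/((2*P)) = (-176 + P)*(1/(2*P)) = (-176 + P)/(2*P))
L(H) = 2 - 8*H**2 - 4*H (L(H) = ((H**2 + H**2) + H)*(-4) + 2 = (2*H**2 + H)*(-4) + 2 = (H + 2*H**2)*(-4) + 2 = (-8*H**2 - 4*H) + 2 = 2 - 8*H**2 - 4*H)
-34353/J(215) - 17344/L(b(6)) = -34353*430/(-176 + 215) - 17344/(2 - 8*6**2 - 4*6) = -34353/((1/2)*(1/215)*39) - 17344/(2 - 8*36 - 24) = -34353/39/430 - 17344/(2 - 288 - 24) = -34353*430/39 - 17344/(-310) = -4923930/13 - 17344*(-1/310) = -4923930/13 + 8672/155 = -763096414/2015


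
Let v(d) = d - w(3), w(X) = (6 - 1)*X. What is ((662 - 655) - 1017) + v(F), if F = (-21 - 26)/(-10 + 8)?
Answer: -2003/2 ≈ -1001.5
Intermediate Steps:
w(X) = 5*X
F = 47/2 (F = -47/(-2) = -47*(-½) = 47/2 ≈ 23.500)
v(d) = -15 + d (v(d) = d - 5*3 = d - 1*15 = d - 15 = -15 + d)
((662 - 655) - 1017) + v(F) = ((662 - 655) - 1017) + (-15 + 47/2) = (7 - 1017) + 17/2 = -1010 + 17/2 = -2003/2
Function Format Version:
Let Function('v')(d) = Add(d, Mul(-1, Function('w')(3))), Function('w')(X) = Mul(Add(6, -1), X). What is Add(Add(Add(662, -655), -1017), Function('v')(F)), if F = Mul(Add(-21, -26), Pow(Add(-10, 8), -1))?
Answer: Rational(-2003, 2) ≈ -1001.5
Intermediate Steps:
Function('w')(X) = Mul(5, X)
F = Rational(47, 2) (F = Mul(-47, Pow(-2, -1)) = Mul(-47, Rational(-1, 2)) = Rational(47, 2) ≈ 23.500)
Function('v')(d) = Add(-15, d) (Function('v')(d) = Add(d, Mul(-1, Mul(5, 3))) = Add(d, Mul(-1, 15)) = Add(d, -15) = Add(-15, d))
Add(Add(Add(662, -655), -1017), Function('v')(F)) = Add(Add(Add(662, -655), -1017), Add(-15, Rational(47, 2))) = Add(Add(7, -1017), Rational(17, 2)) = Add(-1010, Rational(17, 2)) = Rational(-2003, 2)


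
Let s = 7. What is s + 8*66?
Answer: 535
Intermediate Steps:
s + 8*66 = 7 + 8*66 = 7 + 528 = 535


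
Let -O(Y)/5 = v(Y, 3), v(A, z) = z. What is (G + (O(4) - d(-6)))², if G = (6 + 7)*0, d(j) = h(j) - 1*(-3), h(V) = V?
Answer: 144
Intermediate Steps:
O(Y) = -15 (O(Y) = -5*3 = -15)
d(j) = 3 + j (d(j) = j - 1*(-3) = j + 3 = 3 + j)
G = 0 (G = 13*0 = 0)
(G + (O(4) - d(-6)))² = (0 + (-15 - (3 - 6)))² = (0 + (-15 - 1*(-3)))² = (0 + (-15 + 3))² = (0 - 12)² = (-12)² = 144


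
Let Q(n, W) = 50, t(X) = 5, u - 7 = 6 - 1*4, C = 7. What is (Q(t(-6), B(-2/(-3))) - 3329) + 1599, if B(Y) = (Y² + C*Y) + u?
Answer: -1680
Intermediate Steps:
u = 9 (u = 7 + (6 - 1*4) = 7 + (6 - 4) = 7 + 2 = 9)
B(Y) = 9 + Y² + 7*Y (B(Y) = (Y² + 7*Y) + 9 = 9 + Y² + 7*Y)
(Q(t(-6), B(-2/(-3))) - 3329) + 1599 = (50 - 3329) + 1599 = -3279 + 1599 = -1680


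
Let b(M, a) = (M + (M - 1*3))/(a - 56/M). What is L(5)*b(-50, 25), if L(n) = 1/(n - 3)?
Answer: -2575/1306 ≈ -1.9717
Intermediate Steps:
L(n) = 1/(-3 + n)
b(M, a) = (-3 + 2*M)/(a - 56/M) (b(M, a) = (M + (M - 3))/(a - 56/M) = (M + (-3 + M))/(a - 56/M) = (-3 + 2*M)/(a - 56/M))
L(5)*b(-50, 25) = (-50*(-3 + 2*(-50))/(-56 - 50*25))/(-3 + 5) = (-50*(-3 - 100)/(-56 - 1250))/2 = (-50*(-103)/(-1306))/2 = (-50*(-1/1306)*(-103))/2 = (½)*(-2575/653) = -2575/1306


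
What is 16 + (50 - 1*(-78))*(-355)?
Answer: -45424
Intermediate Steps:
16 + (50 - 1*(-78))*(-355) = 16 + (50 + 78)*(-355) = 16 + 128*(-355) = 16 - 45440 = -45424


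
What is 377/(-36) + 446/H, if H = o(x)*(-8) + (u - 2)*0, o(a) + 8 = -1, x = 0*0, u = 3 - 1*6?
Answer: -77/18 ≈ -4.2778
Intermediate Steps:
u = -3 (u = 3 - 6 = -3)
x = 0
o(a) = -9 (o(a) = -8 - 1 = -9)
H = 72 (H = -9*(-8) + (-3 - 2)*0 = 72 - 5*0 = 72 + 0 = 72)
377/(-36) + 446/H = 377/(-36) + 446/72 = 377*(-1/36) + 446*(1/72) = -377/36 + 223/36 = -77/18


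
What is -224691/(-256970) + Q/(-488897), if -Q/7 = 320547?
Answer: 686447493957/125631862090 ≈ 5.4640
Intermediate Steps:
Q = -2243829 (Q = -7*320547 = -2243829)
-224691/(-256970) + Q/(-488897) = -224691/(-256970) - 2243829/(-488897) = -224691*(-1/256970) - 2243829*(-1/488897) = 224691/256970 + 2243829/488897 = 686447493957/125631862090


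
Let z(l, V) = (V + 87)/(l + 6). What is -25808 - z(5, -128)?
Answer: -283847/11 ≈ -25804.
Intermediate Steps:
z(l, V) = (87 + V)/(6 + l)
-25808 - z(5, -128) = -25808 - (87 - 128)/(6 + 5) = -25808 - (-41)/11 = -25808 - 1*(-41/11) = -25808 + 41/11 = -283847/11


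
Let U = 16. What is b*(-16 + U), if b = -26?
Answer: 0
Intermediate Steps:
b*(-16 + U) = -26*(-16 + 16) = -26*0 = 0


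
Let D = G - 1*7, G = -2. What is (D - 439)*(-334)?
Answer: 149632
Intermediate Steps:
D = -9 (D = -2 - 1*7 = -2 - 7 = -9)
(D - 439)*(-334) = (-9 - 439)*(-334) = -448*(-334) = 149632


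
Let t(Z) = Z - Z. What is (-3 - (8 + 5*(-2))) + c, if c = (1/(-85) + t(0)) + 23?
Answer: 1869/85 ≈ 21.988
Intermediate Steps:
t(Z) = 0
c = 1954/85 (c = (1/(-85) + 0) + 23 = (-1/85 + 0) + 23 = -1/85 + 23 = 1954/85 ≈ 22.988)
(-3 - (8 + 5*(-2))) + c = (-3 - (8 + 5*(-2))) + 1954/85 = (-3 - (8 - 10)) + 1954/85 = (-3 - 1*(-2)) + 1954/85 = (-3 + 2) + 1954/85 = -1 + 1954/85 = 1869/85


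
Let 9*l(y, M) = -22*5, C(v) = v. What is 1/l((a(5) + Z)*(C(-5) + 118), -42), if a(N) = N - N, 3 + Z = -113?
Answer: -9/110 ≈ -0.081818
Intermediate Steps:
Z = -116 (Z = -3 - 113 = -116)
a(N) = 0
l(y, M) = -110/9 (l(y, M) = (-22*5)/9 = (⅑)*(-110) = -110/9)
1/l((a(5) + Z)*(C(-5) + 118), -42) = 1/(-110/9) = -9/110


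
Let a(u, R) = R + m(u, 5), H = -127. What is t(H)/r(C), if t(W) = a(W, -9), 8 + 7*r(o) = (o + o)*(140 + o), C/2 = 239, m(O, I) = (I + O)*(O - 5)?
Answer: 3219/16880 ≈ 0.19070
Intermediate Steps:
m(O, I) = (-5 + O)*(I + O) (m(O, I) = (I + O)*(-5 + O) = (-5 + O)*(I + O))
C = 478 (C = 2*239 = 478)
a(u, R) = -25 + R + u² (a(u, R) = R + (u² - 5*5 - 5*u + 5*u) = R + (u² - 25 - 5*u + 5*u) = R + (-25 + u²) = -25 + R + u²)
r(o) = -8/7 + 2*o*(140 + o)/7 (r(o) = -8/7 + ((o + o)*(140 + o))/7 = -8/7 + ((2*o)*(140 + o))/7 = -8/7 + (2*o*(140 + o))/7 = -8/7 + 2*o*(140 + o)/7)
t(W) = -34 + W² (t(W) = -25 - 9 + W² = -34 + W²)
t(H)/r(C) = (-34 + (-127)²)/(-8/7 + 40*478 + (2/7)*478²) = (-34 + 16129)/(-8/7 + 19120 + (2/7)*228484) = 16095/(-8/7 + 19120 + 456968/7) = 16095/84400 = 16095*(1/84400) = 3219/16880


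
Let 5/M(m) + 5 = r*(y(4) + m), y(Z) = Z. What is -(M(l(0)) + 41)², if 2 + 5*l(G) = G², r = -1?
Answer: -3020644/1849 ≈ -1633.7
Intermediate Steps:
l(G) = -⅖ + G²/5
M(m) = 5/(-9 - m) (M(m) = 5/(-5 - (4 + m)) = 5/(-5 + (-4 - m)) = 5/(-9 - m))
-(M(l(0)) + 41)² = -(5/(-9 - (-⅖ + (⅕)*0²)) + 41)² = -(5/(-9 - (-⅖ + (⅕)*0)) + 41)² = -(5/(-9 - (-⅖ + 0)) + 41)² = -(5/(-9 - 1*(-⅖)) + 41)² = -(5/(-9 + ⅖) + 41)² = -(5/(-43/5) + 41)² = -(5*(-5/43) + 41)² = -(-25/43 + 41)² = -(1738/43)² = -1*3020644/1849 = -3020644/1849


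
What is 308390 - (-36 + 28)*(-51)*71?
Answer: 279422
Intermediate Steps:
308390 - (-36 + 28)*(-51)*71 = 308390 - (-8*(-51))*71 = 308390 - 408*71 = 308390 - 1*28968 = 308390 - 28968 = 279422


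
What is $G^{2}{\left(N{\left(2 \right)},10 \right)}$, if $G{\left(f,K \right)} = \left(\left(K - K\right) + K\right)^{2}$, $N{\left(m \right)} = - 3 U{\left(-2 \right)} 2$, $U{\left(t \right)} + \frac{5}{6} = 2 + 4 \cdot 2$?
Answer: $10000$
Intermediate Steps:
$U{\left(t \right)} = \frac{55}{6}$ ($U{\left(t \right)} = - \frac{5}{6} + \left(2 + 4 \cdot 2\right) = - \frac{5}{6} + \left(2 + 8\right) = - \frac{5}{6} + 10 = \frac{55}{6}$)
$N{\left(m \right)} = -55$ ($N{\left(m \right)} = \left(-3\right) \frac{55}{6} \cdot 2 = \left(- \frac{55}{2}\right) 2 = -55$)
$G{\left(f,K \right)} = K^{2}$ ($G{\left(f,K \right)} = \left(0 + K\right)^{2} = K^{2}$)
$G^{2}{\left(N{\left(2 \right)},10 \right)} = \left(10^{2}\right)^{2} = 100^{2} = 10000$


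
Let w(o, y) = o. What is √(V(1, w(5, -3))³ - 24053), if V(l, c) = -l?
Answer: I*√24054 ≈ 155.09*I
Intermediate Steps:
√(V(1, w(5, -3))³ - 24053) = √((-1*1)³ - 24053) = √((-1)³ - 24053) = √(-1 - 24053) = √(-24054) = I*√24054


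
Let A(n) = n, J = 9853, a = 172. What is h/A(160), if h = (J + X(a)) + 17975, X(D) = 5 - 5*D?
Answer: 26973/160 ≈ 168.58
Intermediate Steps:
h = 26973 (h = (9853 + (5 - 5*172)) + 17975 = (9853 + (5 - 860)) + 17975 = (9853 - 855) + 17975 = 8998 + 17975 = 26973)
h/A(160) = 26973/160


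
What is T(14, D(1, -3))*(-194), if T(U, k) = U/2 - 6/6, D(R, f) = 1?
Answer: -1164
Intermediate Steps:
T(U, k) = -1 + U/2 (T(U, k) = U*(½) - 6*⅙ = U/2 - 1 = -1 + U/2)
T(14, D(1, -3))*(-194) = (-1 + (½)*14)*(-194) = (-1 + 7)*(-194) = 6*(-194) = -1164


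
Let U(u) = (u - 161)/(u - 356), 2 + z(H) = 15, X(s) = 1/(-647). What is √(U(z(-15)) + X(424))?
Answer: √432125477/31703 ≈ 0.65570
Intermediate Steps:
X(s) = -1/647
z(H) = 13 (z(H) = -2 + 15 = 13)
U(u) = (-161 + u)/(-356 + u)
√(U(z(-15)) + X(424)) = √((-161 + 13)/(-356 + 13) - 1/647) = √(-148/(-343) - 1/647) = √(-1/343*(-148) - 1/647) = √(148/343 - 1/647) = √(95413/221921) = √432125477/31703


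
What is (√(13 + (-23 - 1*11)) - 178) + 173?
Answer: -5 + I*√21 ≈ -5.0 + 4.5826*I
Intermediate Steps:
(√(13 + (-23 - 1*11)) - 178) + 173 = (√(13 + (-23 - 11)) - 178) + 173 = (√(13 - 34) - 178) + 173 = (√(-21) - 178) + 173 = (I*√21 - 178) + 173 = (-178 + I*√21) + 173 = -5 + I*√21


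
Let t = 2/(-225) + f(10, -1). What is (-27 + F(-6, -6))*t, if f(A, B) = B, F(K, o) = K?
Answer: 2497/75 ≈ 33.293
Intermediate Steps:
t = -227/225 (t = 2/(-225) - 1 = 2*(-1/225) - 1 = -2/225 - 1 = -227/225 ≈ -1.0089)
(-27 + F(-6, -6))*t = (-27 - 6)*(-227/225) = -33*(-227/225) = 2497/75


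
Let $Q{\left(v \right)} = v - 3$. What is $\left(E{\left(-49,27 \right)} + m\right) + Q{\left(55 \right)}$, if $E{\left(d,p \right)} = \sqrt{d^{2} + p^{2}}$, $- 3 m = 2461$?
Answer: $- \frac{2305}{3} + \sqrt{3130} \approx -712.39$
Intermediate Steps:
$m = - \frac{2461}{3}$ ($m = \left(- \frac{1}{3}\right) 2461 = - \frac{2461}{3} \approx -820.33$)
$Q{\left(v \right)} = -3 + v$
$\left(E{\left(-49,27 \right)} + m\right) + Q{\left(55 \right)} = \left(\sqrt{\left(-49\right)^{2} + 27^{2}} - \frac{2461}{3}\right) + \left(-3 + 55\right) = \left(\sqrt{2401 + 729} - \frac{2461}{3}\right) + 52 = \left(\sqrt{3130} - \frac{2461}{3}\right) + 52 = \left(- \frac{2461}{3} + \sqrt{3130}\right) + 52 = - \frac{2305}{3} + \sqrt{3130}$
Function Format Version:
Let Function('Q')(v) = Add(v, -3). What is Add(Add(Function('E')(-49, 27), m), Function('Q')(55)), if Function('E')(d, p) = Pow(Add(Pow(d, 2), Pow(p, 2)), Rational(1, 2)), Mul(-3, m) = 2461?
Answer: Add(Rational(-2305, 3), Pow(3130, Rational(1, 2))) ≈ -712.39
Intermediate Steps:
m = Rational(-2461, 3) (m = Mul(Rational(-1, 3), 2461) = Rational(-2461, 3) ≈ -820.33)
Function('Q')(v) = Add(-3, v)
Add(Add(Function('E')(-49, 27), m), Function('Q')(55)) = Add(Add(Pow(Add(Pow(-49, 2), Pow(27, 2)), Rational(1, 2)), Rational(-2461, 3)), Add(-3, 55)) = Add(Add(Pow(Add(2401, 729), Rational(1, 2)), Rational(-2461, 3)), 52) = Add(Add(Pow(3130, Rational(1, 2)), Rational(-2461, 3)), 52) = Add(Add(Rational(-2461, 3), Pow(3130, Rational(1, 2))), 52) = Add(Rational(-2305, 3), Pow(3130, Rational(1, 2)))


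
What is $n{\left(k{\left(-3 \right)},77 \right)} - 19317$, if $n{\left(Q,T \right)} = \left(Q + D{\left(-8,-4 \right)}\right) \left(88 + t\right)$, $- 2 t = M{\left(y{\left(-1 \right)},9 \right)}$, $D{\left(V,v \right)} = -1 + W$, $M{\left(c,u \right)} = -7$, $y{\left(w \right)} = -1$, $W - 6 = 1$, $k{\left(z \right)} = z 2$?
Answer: $-19317$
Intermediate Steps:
$k{\left(z \right)} = 2 z$
$W = 7$ ($W = 6 + 1 = 7$)
$D{\left(V,v \right)} = 6$ ($D{\left(V,v \right)} = -1 + 7 = 6$)
$t = \frac{7}{2}$ ($t = \left(- \frac{1}{2}\right) \left(-7\right) = \frac{7}{2} \approx 3.5$)
$n{\left(Q,T \right)} = 549 + \frac{183 Q}{2}$ ($n{\left(Q,T \right)} = \left(Q + 6\right) \left(88 + \frac{7}{2}\right) = \left(6 + Q\right) \frac{183}{2} = 549 + \frac{183 Q}{2}$)
$n{\left(k{\left(-3 \right)},77 \right)} - 19317 = \left(549 + \frac{183 \cdot 2 \left(-3\right)}{2}\right) - 19317 = \left(549 + \frac{183}{2} \left(-6\right)\right) - 19317 = \left(549 - 549\right) - 19317 = 0 - 19317 = -19317$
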